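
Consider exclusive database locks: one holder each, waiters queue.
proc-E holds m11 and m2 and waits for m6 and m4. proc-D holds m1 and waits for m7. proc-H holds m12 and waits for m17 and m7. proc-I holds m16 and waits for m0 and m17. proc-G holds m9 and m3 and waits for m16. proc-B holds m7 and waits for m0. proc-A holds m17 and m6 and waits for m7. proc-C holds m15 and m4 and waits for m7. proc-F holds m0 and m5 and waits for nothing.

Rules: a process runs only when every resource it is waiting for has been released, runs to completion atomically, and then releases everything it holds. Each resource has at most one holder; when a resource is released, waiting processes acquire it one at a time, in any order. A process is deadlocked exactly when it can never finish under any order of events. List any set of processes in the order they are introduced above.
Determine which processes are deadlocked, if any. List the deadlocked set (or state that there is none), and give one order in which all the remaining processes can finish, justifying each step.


The deadlocked set is empty.
Key observation: every chain of waits terminates; starting from the processes that wait on nothing, all the rest unlock in turn.
One completion order for the rest: proc-F, proc-B, proc-A, proc-C, proc-E, proc-I, proc-D, proc-G, proc-H.
Walking it through:
  proc-F: no waits; runs immediately, freeing m0 and m5
  proc-B waits on m0 — all released -> runs and releases m7
  proc-A waits on m7 — all released -> runs and releases m17 and m6
  proc-C waits on m7 — all released -> runs and releases m15 and m4
  proc-E waits on m6 and m4 — all released -> runs and releases m11 and m2
  proc-I waits on m0 and m17 — all released -> runs and releases m16
  proc-D waits on m7 — all released -> runs and releases m1
  proc-G waits on m16 — all released -> runs and releases m9 and m3
  proc-H waits on m17 and m7 — all released -> runs and releases m12


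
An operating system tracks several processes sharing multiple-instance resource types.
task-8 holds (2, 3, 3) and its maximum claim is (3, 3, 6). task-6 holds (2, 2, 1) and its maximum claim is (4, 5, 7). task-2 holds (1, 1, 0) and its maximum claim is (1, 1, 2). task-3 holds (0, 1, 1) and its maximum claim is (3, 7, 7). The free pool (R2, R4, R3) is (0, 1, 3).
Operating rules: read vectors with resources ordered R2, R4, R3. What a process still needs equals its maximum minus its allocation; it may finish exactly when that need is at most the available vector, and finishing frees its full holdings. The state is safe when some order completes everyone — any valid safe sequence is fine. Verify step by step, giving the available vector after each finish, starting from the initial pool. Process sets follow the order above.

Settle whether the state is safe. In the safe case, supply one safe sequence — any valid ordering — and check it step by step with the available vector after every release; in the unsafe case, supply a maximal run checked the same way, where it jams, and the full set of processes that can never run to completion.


The state is SAFE; one workable sequence: task-2, task-8, task-6, task-3.
Key observation: task-8 is the earliest step where a requested resource binds exactly: need (1, 0, 3), pool (1, 2, 3) at its turn.
Step-by-step check:
  pool = (0, 1, 3)
  run task-2 (needs (0, 0, 2), free (0, 1, 3)); after release of (1, 1, 0) the pool is (1, 2, 3)
  run task-8 (needs (1, 0, 3), free (1, 2, 3)); after release of (2, 3, 3) the pool is (3, 5, 6)
  run task-6 (needs (2, 3, 6), free (3, 5, 6)); after release of (2, 2, 1) the pool is (5, 7, 7)
  run task-3 (needs (3, 6, 6), free (5, 7, 7)); after release of (0, 1, 1) the pool is (5, 8, 8)


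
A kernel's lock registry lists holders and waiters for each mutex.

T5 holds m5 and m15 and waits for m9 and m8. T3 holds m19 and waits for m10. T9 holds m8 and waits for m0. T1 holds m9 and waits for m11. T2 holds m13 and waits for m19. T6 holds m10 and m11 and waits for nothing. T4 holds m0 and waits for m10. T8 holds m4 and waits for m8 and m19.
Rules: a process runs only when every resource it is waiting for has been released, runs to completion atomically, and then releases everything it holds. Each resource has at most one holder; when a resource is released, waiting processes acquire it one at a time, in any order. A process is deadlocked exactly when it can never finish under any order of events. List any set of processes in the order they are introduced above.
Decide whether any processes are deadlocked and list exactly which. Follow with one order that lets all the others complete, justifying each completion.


Nothing here is deadlocked.
Key observation: the waits form no ring: some process can always run, and its releases unblock the others one by one.
The rest can finish in the order T6, T4, T1, T3, T9, T8, T2, T5.
Step-by-step check:
  T6 waits on nothing -> runs at once and releases m10 and m11
  T4 waits on m10 — all released -> runs and releases m0
  T1 waits on m11 — all released -> runs and releases m9
  T3 waits on m10 — all released -> runs and releases m19
  T9 waits on m0 — all released -> runs and releases m8
  T8 waits on m8 and m19 — all released -> runs and releases m4
  T2 waits on m19 — all released -> runs and releases m13
  T5 waits on m9 and m8 — all released -> runs and releases m5 and m15


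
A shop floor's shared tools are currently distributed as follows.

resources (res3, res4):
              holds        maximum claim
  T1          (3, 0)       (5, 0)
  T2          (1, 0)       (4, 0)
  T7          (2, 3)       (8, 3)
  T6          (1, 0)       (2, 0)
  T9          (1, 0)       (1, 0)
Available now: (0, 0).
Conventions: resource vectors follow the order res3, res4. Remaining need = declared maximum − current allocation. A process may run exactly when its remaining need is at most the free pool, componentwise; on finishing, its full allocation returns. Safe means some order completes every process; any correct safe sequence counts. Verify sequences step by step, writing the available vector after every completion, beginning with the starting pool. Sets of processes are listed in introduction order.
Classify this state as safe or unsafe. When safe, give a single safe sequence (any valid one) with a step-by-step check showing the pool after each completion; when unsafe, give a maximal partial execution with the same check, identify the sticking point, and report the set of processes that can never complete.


SAFE, for example via the order T9, T6, T1, T2, T7.
Key observation: T6 is the earliest step where a requested resource binds exactly: need (1, 0), pool (1, 0) at its turn.
Walking it through:
  pool = (0, 0)
  T9: need (0, 0) fits (0, 0); releases (1, 0), pool now (1, 0)
  T6: need (1, 0) fits (1, 0); releases (1, 0), pool now (2, 0)
  T1: need (2, 0) fits (2, 0); releases (3, 0), pool now (5, 0)
  T2: need (3, 0) fits (5, 0); releases (1, 0), pool now (6, 0)
  T7: need (6, 0) fits (6, 0); releases (2, 3), pool now (8, 3)


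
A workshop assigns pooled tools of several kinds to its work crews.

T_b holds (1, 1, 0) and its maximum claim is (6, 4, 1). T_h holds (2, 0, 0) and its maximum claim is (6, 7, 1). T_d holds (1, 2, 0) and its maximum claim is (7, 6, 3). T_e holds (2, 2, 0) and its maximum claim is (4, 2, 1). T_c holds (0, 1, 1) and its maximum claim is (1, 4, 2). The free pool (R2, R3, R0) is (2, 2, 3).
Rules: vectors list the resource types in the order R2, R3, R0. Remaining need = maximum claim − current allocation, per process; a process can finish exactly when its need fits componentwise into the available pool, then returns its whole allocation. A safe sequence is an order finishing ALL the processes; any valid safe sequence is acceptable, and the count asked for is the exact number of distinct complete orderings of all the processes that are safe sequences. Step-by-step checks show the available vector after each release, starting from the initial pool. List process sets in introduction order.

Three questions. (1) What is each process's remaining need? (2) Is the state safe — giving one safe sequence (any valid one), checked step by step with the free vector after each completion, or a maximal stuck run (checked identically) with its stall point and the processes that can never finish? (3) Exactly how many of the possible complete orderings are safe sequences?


(1) Remaining need (order R2, R3, R0):
  T_b: (5, 3, 1)
  T_h: (4, 7, 1)
  T_d: (6, 4, 3)
  T_e: (2, 0, 1)
  T_c: (1, 3, 1)
(2) The state is UNSAFE.
Key observation: after T_e, T_c the pool peaks at (4, 5, 4), and each blocked process is short somewhere: T_b on R2; T_h on R3; T_d on R2.
Going as far as possible: T_e, T_c; after that, nothing fits. Check, step by step:
  pool = (2, 2, 3)
  T_e: need (2, 0, 1) fits (2, 2, 3); releases (2, 2, 0), pool now (4, 4, 3)
  T_c: need (1, 3, 1) fits (4, 4, 3); releases (0, 1, 1), pool now (4, 5, 4)
  T_b still needs (5, 3, 1) but only (4, 5, 4) is free — short on R2
  T_h still needs (4, 7, 1) but only (4, 5, 4) is free — short on R3
  T_d still needs (6, 4, 3) but only (4, 5, 4) is free — short on R2
Processes that can never finish: T_b, T_h and T_d.
(3) Exactly 0 of the possible complete orderings are safe sequences.


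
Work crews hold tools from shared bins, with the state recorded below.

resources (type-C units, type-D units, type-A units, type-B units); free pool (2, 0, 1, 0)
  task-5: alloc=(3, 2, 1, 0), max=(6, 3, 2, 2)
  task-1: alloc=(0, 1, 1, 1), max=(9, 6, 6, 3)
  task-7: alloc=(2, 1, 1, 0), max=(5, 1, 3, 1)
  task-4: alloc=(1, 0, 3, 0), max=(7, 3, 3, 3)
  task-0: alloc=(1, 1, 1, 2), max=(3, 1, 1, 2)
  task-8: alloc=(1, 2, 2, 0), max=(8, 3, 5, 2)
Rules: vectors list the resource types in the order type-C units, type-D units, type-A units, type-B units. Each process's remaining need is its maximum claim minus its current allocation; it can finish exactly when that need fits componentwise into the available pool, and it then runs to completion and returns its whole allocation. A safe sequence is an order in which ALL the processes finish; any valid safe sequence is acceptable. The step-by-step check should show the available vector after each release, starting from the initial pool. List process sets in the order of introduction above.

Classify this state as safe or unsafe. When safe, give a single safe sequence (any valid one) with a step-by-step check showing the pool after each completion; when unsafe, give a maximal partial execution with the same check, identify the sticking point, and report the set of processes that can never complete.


SAFE, for example via the order task-0, task-5, task-7, task-8, task-1, task-4.
Key observation: at task-0 the run first touches a limit — (2, 0, 0, 0) against (2, 0, 1, 0), exact on a resource it actually requests.
Check, step by step:
  pool = (2, 0, 1, 0)
  run task-0 (needs (2, 0, 0, 0), free (2, 0, 1, 0)); after release of (1, 1, 1, 2) the pool is (3, 1, 2, 2)
  run task-5 (needs (3, 1, 1, 2), free (3, 1, 2, 2)); after release of (3, 2, 1, 0) the pool is (6, 3, 3, 2)
  run task-7 (needs (3, 0, 2, 1), free (6, 3, 3, 2)); after release of (2, 1, 1, 0) the pool is (8, 4, 4, 2)
  run task-8 (needs (7, 1, 3, 2), free (8, 4, 4, 2)); after release of (1, 2, 2, 0) the pool is (9, 6, 6, 2)
  run task-1 (needs (9, 5, 5, 2), free (9, 6, 6, 2)); after release of (0, 1, 1, 1) the pool is (9, 7, 7, 3)
  run task-4 (needs (6, 3, 0, 3), free (9, 7, 7, 3)); after release of (1, 0, 3, 0) the pool is (10, 7, 10, 3)


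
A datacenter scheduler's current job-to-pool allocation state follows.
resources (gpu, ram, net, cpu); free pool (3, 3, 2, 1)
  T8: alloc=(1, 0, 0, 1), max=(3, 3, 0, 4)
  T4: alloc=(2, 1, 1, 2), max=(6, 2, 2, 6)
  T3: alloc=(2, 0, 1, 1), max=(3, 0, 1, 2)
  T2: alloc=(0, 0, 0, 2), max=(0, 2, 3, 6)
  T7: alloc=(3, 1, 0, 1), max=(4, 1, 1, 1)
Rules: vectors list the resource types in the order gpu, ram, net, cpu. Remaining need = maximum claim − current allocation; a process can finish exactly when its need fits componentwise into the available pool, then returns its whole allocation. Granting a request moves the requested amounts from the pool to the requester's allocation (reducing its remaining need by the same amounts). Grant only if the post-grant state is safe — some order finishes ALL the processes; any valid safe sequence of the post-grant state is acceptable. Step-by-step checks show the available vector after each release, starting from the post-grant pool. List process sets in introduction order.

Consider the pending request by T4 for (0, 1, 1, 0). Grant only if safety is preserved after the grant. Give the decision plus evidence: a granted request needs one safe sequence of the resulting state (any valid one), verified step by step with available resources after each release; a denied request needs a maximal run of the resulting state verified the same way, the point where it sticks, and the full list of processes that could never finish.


GRANT. The post-grant state is safe; one safe sequence: T7, T3, T8, T4, T2.
Key observation: granting shrinks the pool to (3, 2, 1, 1), yet T7 still fits and the chain goes through.
Verifying the post-grant state step by step:
  pool = (3, 2, 1, 1)
  T7: need (1, 0, 1, 0) fits (3, 2, 1, 1); releases (3, 1, 0, 1), pool now (6, 3, 1, 2)
  T3: need (1, 0, 0, 1) fits (6, 3, 1, 2); releases (2, 0, 1, 1), pool now (8, 3, 2, 3)
  T8: need (2, 3, 0, 3) fits (8, 3, 2, 3); releases (1, 0, 0, 1), pool now (9, 3, 2, 4)
  T4: need (4, 0, 0, 4) fits (9, 3, 2, 4); releases (2, 2, 2, 2), pool now (11, 5, 4, 6)
  T2: need (0, 2, 3, 4) fits (11, 5, 4, 6); releases (0, 0, 0, 2), pool now (11, 5, 4, 8)


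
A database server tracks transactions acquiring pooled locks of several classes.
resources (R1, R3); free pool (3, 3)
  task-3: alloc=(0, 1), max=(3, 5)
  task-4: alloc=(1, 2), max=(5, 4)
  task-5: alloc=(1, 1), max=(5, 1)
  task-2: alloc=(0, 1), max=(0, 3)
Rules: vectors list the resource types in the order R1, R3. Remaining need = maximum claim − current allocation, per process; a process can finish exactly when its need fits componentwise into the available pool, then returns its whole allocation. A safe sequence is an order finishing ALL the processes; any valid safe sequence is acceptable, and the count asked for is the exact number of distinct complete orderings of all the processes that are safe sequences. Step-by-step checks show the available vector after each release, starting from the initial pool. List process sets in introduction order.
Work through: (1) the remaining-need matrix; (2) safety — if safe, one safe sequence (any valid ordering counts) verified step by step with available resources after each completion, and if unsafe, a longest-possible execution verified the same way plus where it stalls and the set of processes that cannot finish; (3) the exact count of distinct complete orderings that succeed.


(1) Need matrix, components ordered R1, R3:
  task-3: (3, 4)
  task-4: (4, 2)
  task-5: (4, 0)
  task-2: (0, 2)
(2) UNSAFE — no complete ordering exists.
Key observation: task-2, task-3 can finish, but then (3, 5) is all there is, and the blocked group's R1 demands exceed it.
The run task-2, task-3 cannot be extended any further. Check, step by step:
  pool = (3, 3)
  run task-2 (needs (0, 2), free (3, 3)); after release of (0, 1) the pool is (3, 4)
  run task-3 (needs (3, 4), free (3, 4)); after release of (0, 1) the pool is (3, 5)
  task-4 still needs (4, 2) but only (3, 5) is free — short on R1
  task-5 still needs (4, 0) but only (3, 5) is free — short on R1
Permanently blocked: task-4 and task-5.
(3) The exact count: 0 of the possible complete orderings are safe sequences.


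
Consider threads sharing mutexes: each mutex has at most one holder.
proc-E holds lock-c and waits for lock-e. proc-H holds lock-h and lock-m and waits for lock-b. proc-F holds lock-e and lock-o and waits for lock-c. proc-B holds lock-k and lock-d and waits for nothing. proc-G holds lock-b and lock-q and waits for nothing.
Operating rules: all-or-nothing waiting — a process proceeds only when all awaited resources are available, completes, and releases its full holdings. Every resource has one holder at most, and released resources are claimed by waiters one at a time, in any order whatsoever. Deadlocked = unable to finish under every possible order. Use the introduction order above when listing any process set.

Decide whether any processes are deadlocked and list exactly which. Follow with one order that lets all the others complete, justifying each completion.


Deadlocked: proc-E and proc-F.
Key observation: along proc-E -> proc-F -> proc-E, each member waits on what the next one holds — a deadlock; no other process is dragged down with it.
A valid finishing order for the others: proc-G, proc-H, proc-B.
Verifying each step:
  proc-G waits on nothing -> runs at once and releases lock-b and lock-q
  run proc-H (all its waits — lock-b — are resolved); releases lock-h and lock-m
  proc-B waits on nothing -> runs at once and releases lock-k and lock-d


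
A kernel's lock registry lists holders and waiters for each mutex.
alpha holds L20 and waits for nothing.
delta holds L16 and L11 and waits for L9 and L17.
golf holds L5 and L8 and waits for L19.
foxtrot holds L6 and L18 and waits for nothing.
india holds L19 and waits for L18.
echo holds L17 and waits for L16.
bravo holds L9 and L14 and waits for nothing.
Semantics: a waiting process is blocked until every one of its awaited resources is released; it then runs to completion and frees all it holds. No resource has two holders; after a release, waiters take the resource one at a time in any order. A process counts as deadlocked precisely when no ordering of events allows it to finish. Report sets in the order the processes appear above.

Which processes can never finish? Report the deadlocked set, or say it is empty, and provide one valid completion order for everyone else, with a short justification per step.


Deadlocked set: delta and echo.
Key observation: delta -> echo -> delta is a circular wait — nothing in it can go first; no other process is dragged down with it.
A valid finishing order for the others: bravo, foxtrot, india, golf, alpha.
Walking it through:
  bravo waits on nothing -> runs at once and releases L9 and L14
  foxtrot waits on nothing -> runs at once and releases L6 and L18
  run india (all its waits — L18 — are resolved); releases L19
  run golf (all its waits — L19 — are resolved); releases L5 and L8
  alpha waits on nothing -> runs at once and releases L20


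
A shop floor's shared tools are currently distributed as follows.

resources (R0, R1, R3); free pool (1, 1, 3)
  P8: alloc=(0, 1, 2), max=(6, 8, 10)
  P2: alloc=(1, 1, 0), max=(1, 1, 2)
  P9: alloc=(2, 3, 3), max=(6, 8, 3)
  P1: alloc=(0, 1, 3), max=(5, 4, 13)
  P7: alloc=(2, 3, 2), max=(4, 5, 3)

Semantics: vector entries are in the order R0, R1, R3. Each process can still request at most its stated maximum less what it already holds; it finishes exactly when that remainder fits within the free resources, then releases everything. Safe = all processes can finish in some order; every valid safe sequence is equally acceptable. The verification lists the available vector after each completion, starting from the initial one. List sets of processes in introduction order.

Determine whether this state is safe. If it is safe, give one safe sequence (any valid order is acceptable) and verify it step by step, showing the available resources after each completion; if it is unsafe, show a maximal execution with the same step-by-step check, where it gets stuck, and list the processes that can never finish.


SAFE — a valid safe sequence is P2, P7, P9, P8, P1.
Key observation: the order's first zero-slack moment is P7 ((2, 2, 1) needed, (2, 2, 3) free — a requested resource with nothing to spare).
Verifying each step:
  pool = (1, 1, 3)
  P2: need (0, 0, 2) fits (1, 1, 3); releases (1, 1, 0), pool now (2, 2, 3)
  P7: need (2, 2, 1) fits (2, 2, 3); releases (2, 3, 2), pool now (4, 5, 5)
  P9: need (4, 5, 0) fits (4, 5, 5); releases (2, 3, 3), pool now (6, 8, 8)
  P8: need (6, 7, 8) fits (6, 8, 8); releases (0, 1, 2), pool now (6, 9, 10)
  P1: need (5, 3, 10) fits (6, 9, 10); releases (0, 1, 3), pool now (6, 10, 13)


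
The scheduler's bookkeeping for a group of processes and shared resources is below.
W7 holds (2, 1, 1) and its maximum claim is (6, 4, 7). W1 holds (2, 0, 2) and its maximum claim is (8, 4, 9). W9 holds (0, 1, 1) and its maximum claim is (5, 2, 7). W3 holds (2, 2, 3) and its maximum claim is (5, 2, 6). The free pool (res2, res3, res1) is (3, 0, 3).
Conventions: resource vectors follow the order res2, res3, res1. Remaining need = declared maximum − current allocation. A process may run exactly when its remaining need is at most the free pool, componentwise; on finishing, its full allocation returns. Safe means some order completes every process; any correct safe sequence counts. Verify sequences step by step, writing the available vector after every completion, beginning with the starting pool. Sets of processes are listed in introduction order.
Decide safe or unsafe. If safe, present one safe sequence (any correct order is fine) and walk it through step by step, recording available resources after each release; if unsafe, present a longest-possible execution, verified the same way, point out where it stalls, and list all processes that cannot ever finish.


The state is SAFE; one workable sequence: W3, W9, W7, W1.
Key observation: the first exact fit in this order is W3 — it needs (3, 0, 3) with (3, 0, 3) free, meeting a requested resource to the last unit.
Check, step by step:
  pool = (3, 0, 3)
  W3: need (3, 0, 3) fits (3, 0, 3); releases (2, 2, 3), pool now (5, 2, 6)
  W9: need (5, 1, 6) fits (5, 2, 6); releases (0, 1, 1), pool now (5, 3, 7)
  W7: need (4, 3, 6) fits (5, 3, 7); releases (2, 1, 1), pool now (7, 4, 8)
  W1: need (6, 4, 7) fits (7, 4, 8); releases (2, 0, 2), pool now (9, 4, 10)


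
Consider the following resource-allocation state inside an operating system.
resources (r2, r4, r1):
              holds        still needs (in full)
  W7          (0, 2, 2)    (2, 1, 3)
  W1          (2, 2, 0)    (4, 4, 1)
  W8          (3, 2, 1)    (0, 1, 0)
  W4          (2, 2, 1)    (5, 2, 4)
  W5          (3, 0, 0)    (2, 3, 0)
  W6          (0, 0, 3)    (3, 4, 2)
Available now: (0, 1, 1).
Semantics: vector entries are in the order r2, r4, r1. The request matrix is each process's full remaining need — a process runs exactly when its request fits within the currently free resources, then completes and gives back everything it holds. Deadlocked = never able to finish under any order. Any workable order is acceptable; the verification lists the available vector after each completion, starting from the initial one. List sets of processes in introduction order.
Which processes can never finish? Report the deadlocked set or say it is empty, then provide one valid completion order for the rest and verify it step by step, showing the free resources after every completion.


Deadlocked: W7, W1, W4 and W6.
Key observation: after W8, W5 the pool peaks at (6, 3, 2), and each blocked process is short somewhere: W7 on r1; W1 on r4; W4 on r1; W6 on r4.
The rest can finish in the order W8, W5. Step-by-step check:
  pool = (0, 1, 1)
  W8 needs (0, 1, 0) <= (0, 1, 1) -> finishes; pool += (3, 2, 1) = (3, 3, 2)
  W5 needs (2, 3, 0) <= (3, 3, 2) -> finishes; pool += (3, 0, 0) = (6, 3, 2)
The stuck group stays short no matter what:
  W7 still needs (2, 1, 3) but only (6, 3, 2) is free — short on r1
  W1 still needs (4, 4, 1) but only (6, 3, 2) is free — short on r4
  W4 still needs (5, 2, 4) but only (6, 3, 2) is free — short on r1
  W6 still needs (3, 4, 2) but only (6, 3, 2) is free — short on r4


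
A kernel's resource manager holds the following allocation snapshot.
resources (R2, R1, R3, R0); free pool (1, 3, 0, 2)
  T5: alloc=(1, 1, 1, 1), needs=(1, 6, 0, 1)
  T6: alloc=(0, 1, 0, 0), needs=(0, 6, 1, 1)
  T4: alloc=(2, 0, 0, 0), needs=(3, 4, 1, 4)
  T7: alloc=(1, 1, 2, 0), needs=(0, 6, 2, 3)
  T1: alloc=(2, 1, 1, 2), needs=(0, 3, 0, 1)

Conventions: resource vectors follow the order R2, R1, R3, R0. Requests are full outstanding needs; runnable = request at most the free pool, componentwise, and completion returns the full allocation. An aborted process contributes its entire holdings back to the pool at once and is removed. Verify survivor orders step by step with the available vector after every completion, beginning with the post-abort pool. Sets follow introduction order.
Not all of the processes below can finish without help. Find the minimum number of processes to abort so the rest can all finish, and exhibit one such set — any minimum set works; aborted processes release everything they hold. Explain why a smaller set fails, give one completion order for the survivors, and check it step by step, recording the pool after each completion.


The answer: abort T5 and T6.
Key observation: aborting T5 and T6 returns (1, 2, 1, 1), and T7 — hopeless before — runs at step 2 with the returned capacity in the pool.
Why nothing smaller works — every single abort fails: T5 alone leaves T6 blocked (short on R1); T6 alone leaves T5 blocked (short on R1); T4 alone leaves T5 blocked (short on R1); T7 alone leaves T5 blocked (short on R1); T1 alone leaves T5 blocked (short on R1).
Survivors finish in the order: T1, T7, T4. Check, step by step (pool after the aborts first):
  pool = (2, 5, 1, 3)
  run T1 (needs (0, 3, 0, 1), free (2, 5, 1, 3)); after release of (2, 1, 1, 2) the pool is (4, 6, 2, 5)
  run T7 (needs (0, 6, 2, 3), free (4, 6, 2, 5)); after release of (1, 1, 2, 0) the pool is (5, 7, 4, 5)
  run T4 (needs (3, 4, 1, 4), free (5, 7, 4, 5)); after release of (2, 0, 0, 0) the pool is (7, 7, 4, 5)


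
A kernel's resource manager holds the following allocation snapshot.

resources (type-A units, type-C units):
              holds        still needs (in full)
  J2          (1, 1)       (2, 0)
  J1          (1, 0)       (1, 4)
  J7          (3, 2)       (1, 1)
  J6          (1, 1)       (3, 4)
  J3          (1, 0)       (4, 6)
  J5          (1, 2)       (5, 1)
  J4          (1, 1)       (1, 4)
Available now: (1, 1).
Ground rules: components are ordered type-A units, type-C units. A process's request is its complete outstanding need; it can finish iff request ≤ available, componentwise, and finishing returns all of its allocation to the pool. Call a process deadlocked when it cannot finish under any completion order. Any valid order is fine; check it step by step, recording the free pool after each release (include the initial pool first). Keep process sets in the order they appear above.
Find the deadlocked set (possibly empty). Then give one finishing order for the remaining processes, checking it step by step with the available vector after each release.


No process is deadlocked.
Key observation: beginning at J7, releases accumulate fast enough that every process eventually fits.
A valid finishing order for the others: J7, J2, J5, J3, J4, J1, J6. Walking it through:
  pool = (1, 1)
  J7 needs (1, 1) <= (1, 1) -> finishes; pool += (3, 2) = (4, 3)
  J2 needs (2, 0) <= (4, 3) -> finishes; pool += (1, 1) = (5, 4)
  J5 needs (5, 1) <= (5, 4) -> finishes; pool += (1, 2) = (6, 6)
  J3 needs (4, 6) <= (6, 6) -> finishes; pool += (1, 0) = (7, 6)
  J4 needs (1, 4) <= (7, 6) -> finishes; pool += (1, 1) = (8, 7)
  J1 needs (1, 4) <= (8, 7) -> finishes; pool += (1, 0) = (9, 7)
  J6 needs (3, 4) <= (9, 7) -> finishes; pool += (1, 1) = (10, 8)


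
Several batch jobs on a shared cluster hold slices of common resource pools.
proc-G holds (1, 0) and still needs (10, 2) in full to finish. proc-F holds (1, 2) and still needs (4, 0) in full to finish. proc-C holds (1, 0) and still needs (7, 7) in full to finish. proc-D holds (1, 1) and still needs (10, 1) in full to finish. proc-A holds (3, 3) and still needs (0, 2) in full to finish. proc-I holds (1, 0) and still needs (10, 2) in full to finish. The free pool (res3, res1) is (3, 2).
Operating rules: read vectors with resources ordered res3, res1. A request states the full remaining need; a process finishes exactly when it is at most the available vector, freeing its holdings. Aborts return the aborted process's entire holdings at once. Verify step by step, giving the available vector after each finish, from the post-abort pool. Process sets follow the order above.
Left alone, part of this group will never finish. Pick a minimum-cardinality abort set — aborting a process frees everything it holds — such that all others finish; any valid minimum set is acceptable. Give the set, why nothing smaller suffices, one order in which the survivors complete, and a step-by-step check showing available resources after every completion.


Abort proc-G and proc-D.
Key observation: before aborting proc-G and proc-D, proc-I was permanently blocked — no order could ever run it; afterwards it completes at step 4.
No one abort is enough; case by case: proc-G alone leaves proc-D blocked (short on res3); proc-F alone leaves proc-G blocked (short on res3); proc-C alone leaves proc-G blocked (short on res3); proc-D alone leaves proc-G blocked (short on res3); proc-A alone leaves proc-G blocked (short on res3); proc-I alone leaves proc-G blocked (short on res3).
The survivors complete as proc-A, proc-F, proc-C, proc-I. Check, step by step (starting from the post-abort pool):
  pool = (5, 3)
  proc-A needs (0, 2) <= (5, 3) -> finishes; pool += (3, 3) = (8, 6)
  proc-F needs (4, 0) <= (8, 6) -> finishes; pool += (1, 2) = (9, 8)
  proc-C needs (7, 7) <= (9, 8) -> finishes; pool += (1, 0) = (10, 8)
  proc-I needs (10, 2) <= (10, 8) -> finishes; pool += (1, 0) = (11, 8)


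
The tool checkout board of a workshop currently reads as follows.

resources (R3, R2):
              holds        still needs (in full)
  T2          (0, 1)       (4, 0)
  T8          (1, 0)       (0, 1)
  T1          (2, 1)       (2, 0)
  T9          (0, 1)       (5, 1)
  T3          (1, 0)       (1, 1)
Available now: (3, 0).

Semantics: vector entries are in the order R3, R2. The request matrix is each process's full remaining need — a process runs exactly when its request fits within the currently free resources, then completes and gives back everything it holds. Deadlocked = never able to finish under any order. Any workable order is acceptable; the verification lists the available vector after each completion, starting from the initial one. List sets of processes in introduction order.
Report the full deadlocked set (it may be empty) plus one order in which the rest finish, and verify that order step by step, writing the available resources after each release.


Nothing here is deadlocked.
Key observation: beginning at T1, releases accumulate fast enough that every process eventually fits.
The rest can finish in the order T1, T3, T8, T9, T2. Check, step by step:
  pool = (3, 0)
  T1: need (2, 0) fits (3, 0); releases (2, 1), pool now (5, 1)
  T3: need (1, 1) fits (5, 1); releases (1, 0), pool now (6, 1)
  T8: need (0, 1) fits (6, 1); releases (1, 0), pool now (7, 1)
  T9: need (5, 1) fits (7, 1); releases (0, 1), pool now (7, 2)
  T2: need (4, 0) fits (7, 2); releases (0, 1), pool now (7, 3)


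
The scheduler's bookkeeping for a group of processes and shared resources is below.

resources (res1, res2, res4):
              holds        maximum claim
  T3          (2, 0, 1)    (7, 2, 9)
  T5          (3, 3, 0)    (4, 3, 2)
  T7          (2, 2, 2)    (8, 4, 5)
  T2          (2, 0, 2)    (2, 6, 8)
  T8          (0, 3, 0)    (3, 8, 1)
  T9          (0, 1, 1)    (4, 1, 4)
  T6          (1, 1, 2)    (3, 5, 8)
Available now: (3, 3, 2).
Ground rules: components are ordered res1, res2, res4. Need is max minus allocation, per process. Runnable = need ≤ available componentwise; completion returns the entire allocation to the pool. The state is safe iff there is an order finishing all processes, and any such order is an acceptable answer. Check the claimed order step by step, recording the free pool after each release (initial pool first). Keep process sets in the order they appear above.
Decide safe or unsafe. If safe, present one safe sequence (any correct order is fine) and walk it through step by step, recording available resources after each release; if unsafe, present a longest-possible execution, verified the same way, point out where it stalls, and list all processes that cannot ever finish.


UNSAFE.
Key observation: once T5, T8 finish, the pool peaks at (6, 9, 2) — and every remaining process still needs more res4 than that.
Going as far as possible: T5, T8; after that, nothing fits. Step-by-step check:
  pool = (3, 3, 2)
  T5: need (1, 0, 2) fits (3, 3, 2); releases (3, 3, 0), pool now (6, 6, 2)
  T8: need (3, 5, 1) fits (6, 6, 2); releases (0, 3, 0), pool now (6, 9, 2)
  T3 still needs (5, 2, 8) but only (6, 9, 2) is free — short on res4
  T7 still needs (6, 2, 3) but only (6, 9, 2) is free — short on res4
  T2 still needs (0, 6, 6) but only (6, 9, 2) is free — short on res4
  T9 still needs (4, 0, 3) but only (6, 9, 2) is free — short on res4
  T6 still needs (2, 4, 6) but only (6, 9, 2) is free — short on res4
Permanently blocked: T3, T7, T2, T9 and T6.


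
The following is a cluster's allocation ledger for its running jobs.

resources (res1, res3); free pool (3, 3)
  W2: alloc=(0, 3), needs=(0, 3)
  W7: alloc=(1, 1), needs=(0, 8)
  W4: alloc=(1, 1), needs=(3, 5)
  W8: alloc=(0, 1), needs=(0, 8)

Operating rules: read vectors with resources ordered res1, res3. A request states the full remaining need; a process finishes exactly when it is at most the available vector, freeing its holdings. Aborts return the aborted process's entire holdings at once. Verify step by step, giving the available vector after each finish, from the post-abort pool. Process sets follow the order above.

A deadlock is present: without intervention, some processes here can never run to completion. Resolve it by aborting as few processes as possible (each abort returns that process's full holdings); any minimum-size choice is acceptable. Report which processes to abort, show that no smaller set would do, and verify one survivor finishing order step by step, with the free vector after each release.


Abort W8.
Key observation: aborting W8 returns (0, 1), and W7 — hopeless before — runs at step 3 with the returned capacity in the pool.
No smaller set exists: with zero aborts the deadlock remains.
One survivor order: W2, W4, W7. Walking it through (post-abort pool first):
  pool = (3, 4)
  W2 needs (0, 3) <= (3, 4) -> finishes; pool += (0, 3) = (3, 7)
  W4 needs (3, 5) <= (3, 7) -> finishes; pool += (1, 1) = (4, 8)
  W7 needs (0, 8) <= (4, 8) -> finishes; pool += (1, 1) = (5, 9)


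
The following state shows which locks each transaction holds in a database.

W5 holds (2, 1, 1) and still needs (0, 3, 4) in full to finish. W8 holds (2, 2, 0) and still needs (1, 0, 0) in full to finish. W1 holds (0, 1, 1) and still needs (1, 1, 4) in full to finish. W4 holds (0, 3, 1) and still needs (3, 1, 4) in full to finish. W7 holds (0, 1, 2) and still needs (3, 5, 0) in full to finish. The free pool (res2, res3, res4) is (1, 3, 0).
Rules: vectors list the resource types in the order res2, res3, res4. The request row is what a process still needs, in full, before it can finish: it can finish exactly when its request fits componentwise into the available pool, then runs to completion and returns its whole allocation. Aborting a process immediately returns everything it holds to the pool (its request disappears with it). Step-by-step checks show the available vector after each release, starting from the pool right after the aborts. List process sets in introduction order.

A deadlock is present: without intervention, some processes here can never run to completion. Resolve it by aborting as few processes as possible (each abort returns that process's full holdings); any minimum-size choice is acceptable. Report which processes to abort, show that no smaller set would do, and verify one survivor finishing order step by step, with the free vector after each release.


Abort W1 and W4.
Key observation: W5 had no path to completion before; after the abort of W1 and W4 ((0, 4, 2) returned), step 3 is where it fits.
Minimality, checking each single-abort alternative: W5 alone leaves W1 blocked (short on res4); W8 alone leaves W5 blocked (short on res4); W1 alone leaves W5 blocked (short on res4); W4 alone leaves W5 blocked (short on res4); W7 alone leaves W5 blocked (short on res4).
One survivor order: W8, W7, W5. Verifying each step (post-abort pool first):
  pool = (1, 7, 2)
  run W8 (needs (1, 0, 0), free (1, 7, 2)); after release of (2, 2, 0) the pool is (3, 9, 2)
  run W7 (needs (3, 5, 0), free (3, 9, 2)); after release of (0, 1, 2) the pool is (3, 10, 4)
  run W5 (needs (0, 3, 4), free (3, 10, 4)); after release of (2, 1, 1) the pool is (5, 11, 5)


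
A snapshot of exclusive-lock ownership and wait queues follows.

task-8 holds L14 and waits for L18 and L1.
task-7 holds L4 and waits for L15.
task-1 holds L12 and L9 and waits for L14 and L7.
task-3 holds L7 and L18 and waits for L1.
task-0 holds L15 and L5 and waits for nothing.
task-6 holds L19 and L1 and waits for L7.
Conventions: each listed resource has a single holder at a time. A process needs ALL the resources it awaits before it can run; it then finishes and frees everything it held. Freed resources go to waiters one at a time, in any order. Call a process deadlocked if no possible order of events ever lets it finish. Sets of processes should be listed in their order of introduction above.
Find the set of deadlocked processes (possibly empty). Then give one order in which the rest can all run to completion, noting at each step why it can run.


Deadlocked: task-8, task-1, task-3 and task-6.
Key observation: the loop task-3 -> task-6 -> task-3 blocks itself forever; task-8 and task-1 wait into the deadlock from upstream.
One completion order for the rest: task-0, task-7.
Verifying each step:
  task-0: no waits; runs immediately, freeing L15 and L5
  run task-7 (all its waits — L15 — are resolved); releases L4


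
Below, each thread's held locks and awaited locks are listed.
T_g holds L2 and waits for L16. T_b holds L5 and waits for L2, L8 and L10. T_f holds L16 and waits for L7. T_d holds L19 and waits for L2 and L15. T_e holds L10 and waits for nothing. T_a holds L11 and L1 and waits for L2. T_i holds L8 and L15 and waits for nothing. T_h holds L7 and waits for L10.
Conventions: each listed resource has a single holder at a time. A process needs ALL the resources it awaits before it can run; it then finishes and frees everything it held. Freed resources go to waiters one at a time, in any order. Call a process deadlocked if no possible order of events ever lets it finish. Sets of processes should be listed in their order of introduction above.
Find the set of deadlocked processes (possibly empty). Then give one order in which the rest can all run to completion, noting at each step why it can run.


No process is deadlocked.
Key observation: no waiting chain loops back on itself — every chain ends at a process that waits on nothing, so everyone eventually runs.
The rest can finish in the order T_i, T_e, T_h, T_f, T_g, T_a, T_b, T_d.
Check, step by step:
  T_i waits on nothing -> runs at once and releases L8 and L15
  T_e waits on nothing -> runs at once and releases L10
  T_h: everything it awaited (L10) is free; runs, freeing L7
  T_f: everything it awaited (L7) is free; runs, freeing L16
  T_g: everything it awaited (L16) is free; runs, freeing L2
  T_a: everything it awaited (L2) is free; runs, freeing L11 and L1
  T_b: everything it awaited (L2, L8 and L10) is free; runs, freeing L5
  T_d: everything it awaited (L2 and L15) is free; runs, freeing L19


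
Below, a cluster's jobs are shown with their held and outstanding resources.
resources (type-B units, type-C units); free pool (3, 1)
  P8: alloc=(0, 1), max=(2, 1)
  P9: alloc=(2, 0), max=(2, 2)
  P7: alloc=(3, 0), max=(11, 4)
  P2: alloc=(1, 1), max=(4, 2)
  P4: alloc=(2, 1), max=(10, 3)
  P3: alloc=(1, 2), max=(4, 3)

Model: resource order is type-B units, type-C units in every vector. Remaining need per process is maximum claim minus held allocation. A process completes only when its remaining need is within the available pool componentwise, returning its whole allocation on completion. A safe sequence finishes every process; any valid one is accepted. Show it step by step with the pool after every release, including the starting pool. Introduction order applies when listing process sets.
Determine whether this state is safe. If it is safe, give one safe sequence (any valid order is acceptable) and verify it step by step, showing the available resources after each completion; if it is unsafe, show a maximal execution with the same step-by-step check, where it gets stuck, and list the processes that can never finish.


UNSAFE — no complete ordering exists.
Key observation: no order helps: past P2, P8, P3, P9, the free pool tops out at (7, 5), below what each blocked process needs in type-B units.
Going as far as possible: P2, P8, P3, P9; after that, nothing fits. Verifying each step:
  pool = (3, 1)
  P2: need (3, 1) fits (3, 1); releases (1, 1), pool now (4, 2)
  P8: need (2, 0) fits (4, 2); releases (0, 1), pool now (4, 3)
  P3: need (3, 1) fits (4, 3); releases (1, 2), pool now (5, 5)
  P9: need (0, 2) fits (5, 5); releases (2, 0), pool now (7, 5)
  blocked: P7 wants (8, 4), pool (7, 5) — not enough type-B units
  blocked: P4 wants (8, 2), pool (7, 5) — not enough type-B units
Never able to finish: P7 and P4.
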